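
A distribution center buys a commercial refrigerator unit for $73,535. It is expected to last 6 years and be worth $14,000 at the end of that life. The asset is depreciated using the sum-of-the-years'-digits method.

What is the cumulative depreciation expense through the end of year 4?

Depreciable base = $73,535 − $14,000 = $59,535.
Sum of the years' digits = 6+5+4+3+2+1 = 21.
Year 1: $59,535 × 6/21 = $17,010. Book value $56,525.
Year 2: $59,535 × 5/21 = $14,175. Book value $42,350.
Year 3: $59,535 × 4/21 = $11,340. Book value $31,010.
Year 4: $59,535 × 3/21 = $8,505. Book value $22,505.
Accumulated through year 4 = $73,535 − $22,505 = $51,030.

$51,030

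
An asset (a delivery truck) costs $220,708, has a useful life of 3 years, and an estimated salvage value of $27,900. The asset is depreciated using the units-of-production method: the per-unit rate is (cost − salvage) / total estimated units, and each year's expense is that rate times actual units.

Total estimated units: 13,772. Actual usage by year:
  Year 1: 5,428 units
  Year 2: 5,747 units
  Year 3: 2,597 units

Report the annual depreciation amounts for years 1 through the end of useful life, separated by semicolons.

$75,992; $80,458; $36,358

Depreciable base = $220,708 − $27,900 = $192,808.
Rate = $192,808 / 13,772 units = $14 per unit.
Year 1: 5,428 × $14 = $75,992. Book value $144,716.
Year 2: 5,747 × $14 = $80,458. Book value $64,258.
Year 3: 2,597 × $14 = $36,358. Book value $27,900.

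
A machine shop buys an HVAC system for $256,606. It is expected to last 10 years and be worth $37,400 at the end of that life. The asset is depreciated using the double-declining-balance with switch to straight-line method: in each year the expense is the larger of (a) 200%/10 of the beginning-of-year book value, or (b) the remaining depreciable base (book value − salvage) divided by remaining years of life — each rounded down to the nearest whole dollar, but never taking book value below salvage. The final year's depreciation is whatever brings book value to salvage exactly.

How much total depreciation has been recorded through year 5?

$172,520

Depreciable base = $256,606 − $37,400 = $219,206.
Year 1: DB = ⌊$256,606 × 200%/10⌋ = $51,321; SL = ⌊$219,206/10⌋ = $21,920 → take DB $51,321. Book value $205,285.
Year 2: DB = ⌊$205,285 × 200%/10⌋ = $41,057; SL = ⌊$167,885/9⌋ = $18,653 → take DB $41,057. Book value $164,228.
Year 3: DB = ⌊$164,228 × 200%/10⌋ = $32,845; SL = ⌊$126,828/8⌋ = $15,853 → take DB $32,845. Book value $131,383.
Year 4: DB = ⌊$131,383 × 200%/10⌋ = $26,276; SL = ⌊$93,983/7⌋ = $13,426 → take DB $26,276. Book value $105,107.
Year 5: DB = ⌊$105,107 × 200%/10⌋ = $21,021; SL = ⌊$67,707/6⌋ = $11,284 → take DB $21,021. Book value $84,086.
Accumulated through year 5 = $256,606 − $84,086 = $172,520.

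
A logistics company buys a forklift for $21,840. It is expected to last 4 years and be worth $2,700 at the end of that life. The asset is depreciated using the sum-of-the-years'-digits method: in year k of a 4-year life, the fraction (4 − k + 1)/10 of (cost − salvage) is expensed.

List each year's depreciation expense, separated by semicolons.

Depreciable base = $21,840 − $2,700 = $19,140.
Sum of the years' digits = 4+3+2+1 = 10.
Year 1: $19,140 × 4/10 = $7,656. Book value $14,184.
Year 2: $19,140 × 3/10 = $5,742. Book value $8,442.
Year 3: $19,140 × 2/10 = $3,828. Book value $4,614.
Year 4: $19,140 × 1/10 = $1,914. Book value $2,700.

$7,656; $5,742; $3,828; $1,914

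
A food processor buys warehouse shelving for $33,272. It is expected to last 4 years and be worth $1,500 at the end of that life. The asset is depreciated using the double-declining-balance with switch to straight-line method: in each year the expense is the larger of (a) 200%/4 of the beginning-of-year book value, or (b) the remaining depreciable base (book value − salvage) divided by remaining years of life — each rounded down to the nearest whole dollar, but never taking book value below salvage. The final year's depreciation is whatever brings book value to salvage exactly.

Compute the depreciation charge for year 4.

Depreciable base = $33,272 − $1,500 = $31,772.
Year 1: DB = ⌊$33,272 × 200%/4⌋ = $16,636; SL = ⌊$31,772/4⌋ = $7,943 → take DB $16,636. Book value $16,636.
Year 2: DB = ⌊$16,636 × 200%/4⌋ = $8,318; SL = ⌊$15,136/3⌋ = $5,045 → take DB $8,318. Book value $8,318.
Year 3: DB = ⌊$8,318 × 200%/4⌋ = $4,159; SL = ⌊$6,818/2⌋ = $3,409 → take DB $4,159. Book value $4,159.
Year 4 (final): $4,159 − $1,500 = $2,659. Book value $1,500.

$2,659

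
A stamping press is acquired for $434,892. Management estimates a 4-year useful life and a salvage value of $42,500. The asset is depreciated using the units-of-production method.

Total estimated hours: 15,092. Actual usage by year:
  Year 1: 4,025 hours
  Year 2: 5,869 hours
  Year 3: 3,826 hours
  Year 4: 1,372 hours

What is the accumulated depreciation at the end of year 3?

Depreciable base = $434,892 − $42,500 = $392,392.
Rate = $392,392 / 15,092 hours = $26 per hour.
Year 1: 4,025 × $26 = $104,650. Book value $330,242.
Year 2: 5,869 × $26 = $152,594. Book value $177,648.
Year 3: 3,826 × $26 = $99,476. Book value $78,172.
Accumulated through year 3 = $434,892 − $78,172 = $356,720.

$356,720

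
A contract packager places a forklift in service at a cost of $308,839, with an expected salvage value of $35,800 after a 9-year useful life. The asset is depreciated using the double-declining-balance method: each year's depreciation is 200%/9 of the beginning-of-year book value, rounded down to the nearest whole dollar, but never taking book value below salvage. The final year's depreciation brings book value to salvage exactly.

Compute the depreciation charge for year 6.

Depreciable base = $308,839 − $35,800 = $273,039.
Year 1: ⌊$308,839 × 200%/9⌋ = $68,630. Book value $240,209.
Year 2: ⌊$240,209 × 200%/9⌋ = $53,379. Book value $186,830.
Year 3: ⌊$186,830 × 200%/9⌋ = $41,517. Book value $145,313.
Year 4: ⌊$145,313 × 200%/9⌋ = $32,291. Book value $113,022.
Year 5: ⌊$113,022 × 200%/9⌋ = $25,116. Book value $87,906.
Year 6: ⌊$87,906 × 200%/9⌋ = $19,534. Book value $68,372.

$19,534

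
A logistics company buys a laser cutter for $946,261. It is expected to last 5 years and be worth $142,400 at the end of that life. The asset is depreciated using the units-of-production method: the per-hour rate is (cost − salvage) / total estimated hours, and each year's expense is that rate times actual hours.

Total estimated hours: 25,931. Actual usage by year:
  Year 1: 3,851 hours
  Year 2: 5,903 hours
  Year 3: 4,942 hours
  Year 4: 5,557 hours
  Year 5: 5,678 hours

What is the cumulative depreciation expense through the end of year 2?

$302,374

Depreciable base = $946,261 − $142,400 = $803,861.
Rate = $803,861 / 25,931 hours = $31 per hour.
Year 1: 3,851 × $31 = $119,381. Book value $826,880.
Year 2: 5,903 × $31 = $182,993. Book value $643,887.
Accumulated through year 2 = $946,261 − $643,887 = $302,374.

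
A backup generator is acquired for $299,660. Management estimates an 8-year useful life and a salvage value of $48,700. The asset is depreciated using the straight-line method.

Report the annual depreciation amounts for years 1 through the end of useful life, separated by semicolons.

Depreciable base = $299,660 − $48,700 = $250,960.
Annual expense = $250,960 / 8 = $31,370.
End of year 1: book value $268,290.
End of year 2: book value $236,920.
End of year 3: book value $205,550.
End of year 4: book value $174,180.
End of year 5: book value $142,810.
End of year 6: book value $111,440.
End of year 7: book value $80,070.
End of year 8: book value $48,700.

$31,370; $31,370; $31,370; $31,370; $31,370; $31,370; $31,370; $31,370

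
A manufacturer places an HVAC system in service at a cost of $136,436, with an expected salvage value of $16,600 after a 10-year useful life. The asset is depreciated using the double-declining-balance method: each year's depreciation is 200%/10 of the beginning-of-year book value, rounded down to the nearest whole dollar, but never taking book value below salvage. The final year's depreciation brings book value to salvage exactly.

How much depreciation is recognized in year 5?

Depreciable base = $136,436 − $16,600 = $119,836.
Year 1: ⌊$136,436 × 200%/10⌋ = $27,287. Book value $109,149.
Year 2: ⌊$109,149 × 200%/10⌋ = $21,829. Book value $87,320.
Year 3: ⌊$87,320 × 200%/10⌋ = $17,464. Book value $69,856.
Year 4: ⌊$69,856 × 200%/10⌋ = $13,971. Book value $55,885.
Year 5: ⌊$55,885 × 200%/10⌋ = $11,177. Book value $44,708.

$11,177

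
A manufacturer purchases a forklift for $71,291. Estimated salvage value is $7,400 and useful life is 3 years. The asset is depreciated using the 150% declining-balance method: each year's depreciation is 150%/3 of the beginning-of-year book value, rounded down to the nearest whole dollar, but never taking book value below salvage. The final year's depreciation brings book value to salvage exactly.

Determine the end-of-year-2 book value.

Depreciable base = $71,291 − $7,400 = $63,891.
Year 1: ⌊$71,291 × 150%/3⌋ = $35,645. Book value $35,646.
Year 2: ⌊$35,646 × 150%/3⌋ = $17,823. Book value $17,823.

$17,823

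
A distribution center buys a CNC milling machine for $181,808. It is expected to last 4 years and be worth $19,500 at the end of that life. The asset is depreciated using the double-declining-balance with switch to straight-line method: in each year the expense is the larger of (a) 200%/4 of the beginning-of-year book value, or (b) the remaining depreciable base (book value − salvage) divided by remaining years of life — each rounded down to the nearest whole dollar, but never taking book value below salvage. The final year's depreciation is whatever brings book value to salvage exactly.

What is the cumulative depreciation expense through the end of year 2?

$136,356

Depreciable base = $181,808 − $19,500 = $162,308.
Year 1: DB = ⌊$181,808 × 200%/4⌋ = $90,904; SL = ⌊$162,308/4⌋ = $40,577 → take DB $90,904. Book value $90,904.
Year 2: DB = ⌊$90,904 × 200%/4⌋ = $45,452; SL = ⌊$71,404/3⌋ = $23,801 → take DB $45,452. Book value $45,452.
Accumulated through year 2 = $181,808 − $45,452 = $136,356.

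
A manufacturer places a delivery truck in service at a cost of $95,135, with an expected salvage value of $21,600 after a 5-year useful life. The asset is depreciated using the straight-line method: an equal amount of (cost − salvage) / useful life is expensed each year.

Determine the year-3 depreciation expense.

$14,707

Depreciable base = $95,135 − $21,600 = $73,535.
Annual expense = $73,535 / 5 = $14,707.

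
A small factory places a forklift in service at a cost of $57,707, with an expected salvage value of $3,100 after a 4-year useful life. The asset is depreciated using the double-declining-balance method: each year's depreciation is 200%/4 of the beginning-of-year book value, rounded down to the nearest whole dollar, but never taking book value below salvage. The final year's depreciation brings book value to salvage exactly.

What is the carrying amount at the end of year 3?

Depreciable base = $57,707 − $3,100 = $54,607.
Year 1: ⌊$57,707 × 200%/4⌋ = $28,853. Book value $28,854.
Year 2: ⌊$28,854 × 200%/4⌋ = $14,427. Book value $14,427.
Year 3: ⌊$14,427 × 200%/4⌋ = $7,213. Book value $7,214.

$7,214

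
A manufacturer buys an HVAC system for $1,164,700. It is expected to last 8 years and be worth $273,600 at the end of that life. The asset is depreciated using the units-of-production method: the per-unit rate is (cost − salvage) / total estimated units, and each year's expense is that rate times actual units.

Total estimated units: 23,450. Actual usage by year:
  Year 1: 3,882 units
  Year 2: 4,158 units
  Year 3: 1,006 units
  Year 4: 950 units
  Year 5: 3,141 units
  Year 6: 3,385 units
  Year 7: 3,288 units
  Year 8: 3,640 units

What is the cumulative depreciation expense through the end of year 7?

$752,780

Depreciable base = $1,164,700 − $273,600 = $891,100.
Rate = $891,100 / 23,450 units = $38 per unit.
Year 1: 3,882 × $38 = $147,516. Book value $1,017,184.
Year 2: 4,158 × $38 = $158,004. Book value $859,180.
Year 3: 1,006 × $38 = $38,228. Book value $820,952.
Year 4: 950 × $38 = $36,100. Book value $784,852.
Year 5: 3,141 × $38 = $119,358. Book value $665,494.
Year 6: 3,385 × $38 = $128,630. Book value $536,864.
Year 7: 3,288 × $38 = $124,944. Book value $411,920.
Accumulated through year 7 = $1,164,700 − $411,920 = $752,780.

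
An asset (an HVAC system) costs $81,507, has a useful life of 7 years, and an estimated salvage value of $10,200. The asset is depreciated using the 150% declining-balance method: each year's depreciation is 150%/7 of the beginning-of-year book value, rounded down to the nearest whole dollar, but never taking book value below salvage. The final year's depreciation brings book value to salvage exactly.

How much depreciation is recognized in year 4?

Depreciable base = $81,507 − $10,200 = $71,307.
Year 1: ⌊$81,507 × 150%/7⌋ = $17,465. Book value $64,042.
Year 2: ⌊$64,042 × 150%/7⌋ = $13,723. Book value $50,319.
Year 3: ⌊$50,319 × 150%/7⌋ = $10,782. Book value $39,537.
Year 4: ⌊$39,537 × 150%/7⌋ = $8,472. Book value $31,065.

$8,472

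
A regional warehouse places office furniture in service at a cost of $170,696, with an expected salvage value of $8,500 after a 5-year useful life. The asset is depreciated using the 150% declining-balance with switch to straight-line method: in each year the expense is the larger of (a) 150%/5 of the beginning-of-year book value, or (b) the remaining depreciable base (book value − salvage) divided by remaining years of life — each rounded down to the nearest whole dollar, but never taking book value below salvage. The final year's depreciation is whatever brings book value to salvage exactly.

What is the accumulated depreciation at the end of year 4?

$137,171

Depreciable base = $170,696 − $8,500 = $162,196.
Year 1: DB = ⌊$170,696 × 150%/5⌋ = $51,208; SL = ⌊$162,196/5⌋ = $32,439 → take DB $51,208. Book value $119,488.
Year 2: DB = ⌊$119,488 × 150%/5⌋ = $35,846; SL = ⌊$110,988/4⌋ = $27,747 → take DB $35,846. Book value $83,642.
Year 3: DB = ⌊$83,642 × 150%/5⌋ = $25,092; SL = ⌊$75,142/3⌋ = $25,047 → take DB $25,092. Book value $58,550.
Year 4: DB = ⌊$58,550 × 150%/5⌋ = $17,565; SL = ⌊$50,050/2⌋ = $25,025 → take SL $25,025. Book value $33,525.
Accumulated through year 4 = $170,696 − $33,525 = $137,171.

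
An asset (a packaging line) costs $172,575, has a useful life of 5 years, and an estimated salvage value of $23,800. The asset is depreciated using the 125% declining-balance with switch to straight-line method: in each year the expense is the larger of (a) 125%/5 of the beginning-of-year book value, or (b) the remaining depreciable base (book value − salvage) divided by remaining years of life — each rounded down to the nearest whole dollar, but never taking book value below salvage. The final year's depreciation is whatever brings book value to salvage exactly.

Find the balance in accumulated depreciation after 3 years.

Depreciable base = $172,575 − $23,800 = $148,775.
Year 1: DB = ⌊$172,575 × 125%/5⌋ = $43,143; SL = ⌊$148,775/5⌋ = $29,755 → take DB $43,143. Book value $129,432.
Year 2: DB = ⌊$129,432 × 125%/5⌋ = $32,358; SL = ⌊$105,632/4⌋ = $26,408 → take DB $32,358. Book value $97,074.
Year 3: DB = ⌊$97,074 × 125%/5⌋ = $24,268; SL = ⌊$73,274/3⌋ = $24,424 → take SL $24,424. Book value $72,650.
Accumulated through year 3 = $172,575 − $72,650 = $99,925.

$99,925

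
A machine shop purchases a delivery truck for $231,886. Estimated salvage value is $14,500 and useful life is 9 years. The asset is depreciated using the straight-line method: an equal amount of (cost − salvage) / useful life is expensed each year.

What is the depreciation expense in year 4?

$24,154

Depreciable base = $231,886 − $14,500 = $217,386.
Annual expense = $217,386 / 9 = $24,154.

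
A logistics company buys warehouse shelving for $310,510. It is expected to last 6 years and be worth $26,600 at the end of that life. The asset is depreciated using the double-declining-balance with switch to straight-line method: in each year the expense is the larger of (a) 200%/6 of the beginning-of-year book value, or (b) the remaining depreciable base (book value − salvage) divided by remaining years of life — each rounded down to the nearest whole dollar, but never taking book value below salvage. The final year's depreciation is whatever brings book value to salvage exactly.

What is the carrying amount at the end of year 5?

$40,891

Depreciable base = $310,510 − $26,600 = $283,910.
Year 1: DB = ⌊$310,510 × 200%/6⌋ = $103,503; SL = ⌊$283,910/6⌋ = $47,318 → take DB $103,503. Book value $207,007.
Year 2: DB = ⌊$207,007 × 200%/6⌋ = $69,002; SL = ⌊$180,407/5⌋ = $36,081 → take DB $69,002. Book value $138,005.
Year 3: DB = ⌊$138,005 × 200%/6⌋ = $46,001; SL = ⌊$111,405/4⌋ = $27,851 → take DB $46,001. Book value $92,004.
Year 4: DB = ⌊$92,004 × 200%/6⌋ = $30,668; SL = ⌊$65,404/3⌋ = $21,801 → take DB $30,668. Book value $61,336.
Year 5: DB = ⌊$61,336 × 200%/6⌋ = $20,445; SL = ⌊$34,736/2⌋ = $17,368 → take DB $20,445. Book value $40,891.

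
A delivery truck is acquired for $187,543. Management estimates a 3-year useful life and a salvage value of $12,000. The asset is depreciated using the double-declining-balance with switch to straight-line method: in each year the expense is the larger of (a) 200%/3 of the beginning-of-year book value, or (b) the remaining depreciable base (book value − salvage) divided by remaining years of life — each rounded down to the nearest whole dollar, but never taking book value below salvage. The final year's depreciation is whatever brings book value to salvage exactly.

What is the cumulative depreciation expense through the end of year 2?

$166,704

Depreciable base = $187,543 − $12,000 = $175,543.
Year 1: DB = ⌊$187,543 × 200%/3⌋ = $125,028; SL = ⌊$175,543/3⌋ = $58,514 → take DB $125,028. Book value $62,515.
Year 2: DB = ⌊$62,515 × 200%/3⌋ = $41,676; SL = ⌊$50,515/2⌋ = $25,257 → take DB $41,676. Book value $20,839.
Accumulated through year 2 = $187,543 − $20,839 = $166,704.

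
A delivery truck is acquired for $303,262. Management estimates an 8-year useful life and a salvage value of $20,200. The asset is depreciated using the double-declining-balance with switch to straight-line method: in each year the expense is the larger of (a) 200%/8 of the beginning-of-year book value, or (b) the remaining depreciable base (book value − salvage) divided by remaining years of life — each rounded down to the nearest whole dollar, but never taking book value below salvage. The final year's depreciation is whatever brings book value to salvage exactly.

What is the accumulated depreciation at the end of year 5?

Depreciable base = $303,262 − $20,200 = $283,062.
Year 1: DB = ⌊$303,262 × 200%/8⌋ = $75,815; SL = ⌊$283,062/8⌋ = $35,382 → take DB $75,815. Book value $227,447.
Year 2: DB = ⌊$227,447 × 200%/8⌋ = $56,861; SL = ⌊$207,247/7⌋ = $29,606 → take DB $56,861. Book value $170,586.
Year 3: DB = ⌊$170,586 × 200%/8⌋ = $42,646; SL = ⌊$150,386/6⌋ = $25,064 → take DB $42,646. Book value $127,940.
Year 4: DB = ⌊$127,940 × 200%/8⌋ = $31,985; SL = ⌊$107,740/5⌋ = $21,548 → take DB $31,985. Book value $95,955.
Year 5: DB = ⌊$95,955 × 200%/8⌋ = $23,988; SL = ⌊$75,755/4⌋ = $18,938 → take DB $23,988. Book value $71,967.
Accumulated through year 5 = $303,262 − $71,967 = $231,295.

$231,295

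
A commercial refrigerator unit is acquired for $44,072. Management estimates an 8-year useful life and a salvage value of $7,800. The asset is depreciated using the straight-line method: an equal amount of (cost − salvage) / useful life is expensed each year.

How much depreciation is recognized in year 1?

Depreciable base = $44,072 − $7,800 = $36,272.
Annual expense = $36,272 / 8 = $4,534.

$4,534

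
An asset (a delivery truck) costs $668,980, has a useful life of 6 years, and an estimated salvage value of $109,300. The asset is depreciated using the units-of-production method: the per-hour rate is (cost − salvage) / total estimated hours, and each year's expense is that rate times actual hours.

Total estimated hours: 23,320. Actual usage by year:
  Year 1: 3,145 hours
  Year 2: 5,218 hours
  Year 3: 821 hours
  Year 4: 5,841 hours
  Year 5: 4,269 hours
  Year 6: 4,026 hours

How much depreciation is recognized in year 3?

$19,704

Depreciable base = $668,980 − $109,300 = $559,680.
Rate = $559,680 / 23,320 hours = $24 per hour.
Year 1: 3,145 × $24 = $75,480. Book value $593,500.
Year 2: 5,218 × $24 = $125,232. Book value $468,268.
Year 3: 821 × $24 = $19,704. Book value $448,564.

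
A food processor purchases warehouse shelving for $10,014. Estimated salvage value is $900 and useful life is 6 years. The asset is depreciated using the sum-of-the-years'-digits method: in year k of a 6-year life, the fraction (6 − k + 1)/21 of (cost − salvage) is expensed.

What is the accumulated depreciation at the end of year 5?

Depreciable base = $10,014 − $900 = $9,114.
Sum of the years' digits = 6+5+4+3+2+1 = 21.
Year 1: $9,114 × 6/21 = $2,604. Book value $7,410.
Year 2: $9,114 × 5/21 = $2,170. Book value $5,240.
Year 3: $9,114 × 4/21 = $1,736. Book value $3,504.
Year 4: $9,114 × 3/21 = $1,302. Book value $2,202.
Year 5: $9,114 × 2/21 = $868. Book value $1,334.
Accumulated through year 5 = $10,014 − $1,334 = $8,680.

$8,680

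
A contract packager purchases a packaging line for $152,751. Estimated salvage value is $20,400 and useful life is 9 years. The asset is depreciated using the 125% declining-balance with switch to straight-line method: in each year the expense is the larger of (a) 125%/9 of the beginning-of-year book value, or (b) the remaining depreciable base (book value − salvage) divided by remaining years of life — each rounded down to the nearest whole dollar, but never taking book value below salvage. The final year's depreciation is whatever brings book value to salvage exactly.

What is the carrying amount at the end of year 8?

$33,119

Depreciable base = $152,751 − $20,400 = $132,351.
Year 1: DB = ⌊$152,751 × 125%/9⌋ = $21,215; SL = ⌊$132,351/9⌋ = $14,705 → take DB $21,215. Book value $131,536.
Year 2: DB = ⌊$131,536 × 125%/9⌋ = $18,268; SL = ⌊$111,136/8⌋ = $13,892 → take DB $18,268. Book value $113,268.
Year 3: DB = ⌊$113,268 × 125%/9⌋ = $15,731; SL = ⌊$92,868/7⌋ = $13,266 → take DB $15,731. Book value $97,537.
Year 4: DB = ⌊$97,537 × 125%/9⌋ = $13,546; SL = ⌊$77,137/6⌋ = $12,856 → take DB $13,546. Book value $83,991.
Year 5: DB = ⌊$83,991 × 125%/9⌋ = $11,665; SL = ⌊$63,591/5⌋ = $12,718 → take SL $12,718. Book value $71,273.
Year 6: DB = ⌊$71,273 × 125%/9⌋ = $9,899; SL = ⌊$50,873/4⌋ = $12,718 → take SL $12,718. Book value $58,555.
Year 7: DB = ⌊$58,555 × 125%/9⌋ = $8,132; SL = ⌊$38,155/3⌋ = $12,718 → take SL $12,718. Book value $45,837.
Year 8: DB = ⌊$45,837 × 125%/9⌋ = $6,366; SL = ⌊$25,437/2⌋ = $12,718 → take SL $12,718. Book value $33,119.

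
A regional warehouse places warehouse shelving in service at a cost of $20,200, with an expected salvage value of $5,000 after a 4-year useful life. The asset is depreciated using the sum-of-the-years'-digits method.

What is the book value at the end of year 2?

$9,560

Depreciable base = $20,200 − $5,000 = $15,200.
Sum of the years' digits = 4+3+2+1 = 10.
Year 1: $15,200 × 4/10 = $6,080. Book value $14,120.
Year 2: $15,200 × 3/10 = $4,560. Book value $9,560.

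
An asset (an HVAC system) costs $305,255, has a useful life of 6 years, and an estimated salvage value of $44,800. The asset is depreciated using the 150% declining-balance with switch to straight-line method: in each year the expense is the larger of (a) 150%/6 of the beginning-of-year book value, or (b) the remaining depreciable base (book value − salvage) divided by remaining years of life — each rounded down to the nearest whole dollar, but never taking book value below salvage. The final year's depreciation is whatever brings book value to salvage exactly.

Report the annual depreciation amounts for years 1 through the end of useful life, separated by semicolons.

$76,313; $57,235; $42,926; $32,195; $25,893; $25,893

Depreciable base = $305,255 − $44,800 = $260,455.
Year 1: DB = ⌊$305,255 × 150%/6⌋ = $76,313; SL = ⌊$260,455/6⌋ = $43,409 → take DB $76,313. Book value $228,942.
Year 2: DB = ⌊$228,942 × 150%/6⌋ = $57,235; SL = ⌊$184,142/5⌋ = $36,828 → take DB $57,235. Book value $171,707.
Year 3: DB = ⌊$171,707 × 150%/6⌋ = $42,926; SL = ⌊$126,907/4⌋ = $31,726 → take DB $42,926. Book value $128,781.
Year 4: DB = ⌊$128,781 × 150%/6⌋ = $32,195; SL = ⌊$83,981/3⌋ = $27,993 → take DB $32,195. Book value $96,586.
Year 5: DB = ⌊$96,586 × 150%/6⌋ = $24,146; SL = ⌊$51,786/2⌋ = $25,893 → take SL $25,893. Book value $70,693.
Year 6 (final): $70,693 − $44,800 = $25,893. Book value $44,800.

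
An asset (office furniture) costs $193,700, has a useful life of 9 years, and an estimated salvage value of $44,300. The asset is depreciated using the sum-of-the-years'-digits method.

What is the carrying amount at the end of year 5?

$77,500

Depreciable base = $193,700 − $44,300 = $149,400.
Sum of the years' digits = 9+8+7+6+5+4+3+2+1 = 45.
Year 1: $149,400 × 9/45 = $29,880. Book value $163,820.
Year 2: $149,400 × 8/45 = $26,560. Book value $137,260.
Year 3: $149,400 × 7/45 = $23,240. Book value $114,020.
Year 4: $149,400 × 6/45 = $19,920. Book value $94,100.
Year 5: $149,400 × 5/45 = $16,600. Book value $77,500.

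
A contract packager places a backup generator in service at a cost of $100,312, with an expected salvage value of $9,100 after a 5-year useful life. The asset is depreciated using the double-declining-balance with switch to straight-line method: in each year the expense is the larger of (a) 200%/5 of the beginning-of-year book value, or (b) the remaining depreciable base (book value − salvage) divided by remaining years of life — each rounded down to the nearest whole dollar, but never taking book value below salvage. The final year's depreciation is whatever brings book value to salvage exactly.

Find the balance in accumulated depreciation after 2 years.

$64,199

Depreciable base = $100,312 − $9,100 = $91,212.
Year 1: DB = ⌊$100,312 × 200%/5⌋ = $40,124; SL = ⌊$91,212/5⌋ = $18,242 → take DB $40,124. Book value $60,188.
Year 2: DB = ⌊$60,188 × 200%/5⌋ = $24,075; SL = ⌊$51,088/4⌋ = $12,772 → take DB $24,075. Book value $36,113.
Accumulated through year 2 = $100,312 − $36,113 = $64,199.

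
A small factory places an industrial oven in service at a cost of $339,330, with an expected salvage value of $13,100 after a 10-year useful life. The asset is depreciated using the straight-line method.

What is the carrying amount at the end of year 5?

Depreciable base = $339,330 − $13,100 = $326,230.
Annual expense = $326,230 / 10 = $32,623.
End of year 1: book value $306,707.
End of year 2: book value $274,084.
End of year 3: book value $241,461.
End of year 4: book value $208,838.
End of year 5: book value $176,215.

$176,215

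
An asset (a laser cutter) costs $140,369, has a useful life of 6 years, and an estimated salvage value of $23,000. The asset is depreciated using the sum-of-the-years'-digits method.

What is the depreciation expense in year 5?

$11,178

Depreciable base = $140,369 − $23,000 = $117,369.
Sum of the years' digits = 6+5+4+3+2+1 = 21.
Year 1: $117,369 × 6/21 = $33,534. Book value $106,835.
Year 2: $117,369 × 5/21 = $27,945. Book value $78,890.
Year 3: $117,369 × 4/21 = $22,356. Book value $56,534.
Year 4: $117,369 × 3/21 = $16,767. Book value $39,767.
Year 5: $117,369 × 2/21 = $11,178. Book value $28,589.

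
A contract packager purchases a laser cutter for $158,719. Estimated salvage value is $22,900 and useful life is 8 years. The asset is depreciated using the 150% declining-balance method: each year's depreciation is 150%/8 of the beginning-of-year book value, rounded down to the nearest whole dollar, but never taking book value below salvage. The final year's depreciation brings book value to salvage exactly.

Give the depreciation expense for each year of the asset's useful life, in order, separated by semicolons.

Depreciable base = $158,719 − $22,900 = $135,819.
Year 1: ⌊$158,719 × 150%/8⌋ = $29,759. Book value $128,960.
Year 2: ⌊$128,960 × 150%/8⌋ = $24,180. Book value $104,780.
Year 3: ⌊$104,780 × 150%/8⌋ = $19,646. Book value $85,134.
Year 4: ⌊$85,134 × 150%/8⌋ = $15,962. Book value $69,172.
Year 5: ⌊$69,172 × 150%/8⌋ = $12,969. Book value $56,203.
Year 6: ⌊$56,203 × 150%/8⌋ = $10,538. Book value $45,665.
Year 7: ⌊$45,665 × 150%/8⌋ = $8,562. Book value $37,103.
Year 8 (final): $37,103 − $22,900 = $14,203. Book value $22,900.

$29,759; $24,180; $19,646; $15,962; $12,969; $10,538; $8,562; $14,203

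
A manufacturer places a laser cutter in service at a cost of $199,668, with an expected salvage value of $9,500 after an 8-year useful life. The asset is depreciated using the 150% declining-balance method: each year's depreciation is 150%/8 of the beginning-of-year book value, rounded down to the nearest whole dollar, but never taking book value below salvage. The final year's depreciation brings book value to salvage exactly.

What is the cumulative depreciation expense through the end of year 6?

Depreciable base = $199,668 − $9,500 = $190,168.
Year 1: ⌊$199,668 × 150%/8⌋ = $37,437. Book value $162,231.
Year 2: ⌊$162,231 × 150%/8⌋ = $30,418. Book value $131,813.
Year 3: ⌊$131,813 × 150%/8⌋ = $24,714. Book value $107,099.
Year 4: ⌊$107,099 × 150%/8⌋ = $20,081. Book value $87,018.
Year 5: ⌊$87,018 × 150%/8⌋ = $16,315. Book value $70,703.
Year 6: ⌊$70,703 × 150%/8⌋ = $13,256. Book value $57,447.
Accumulated through year 6 = $199,668 − $57,447 = $142,221.

$142,221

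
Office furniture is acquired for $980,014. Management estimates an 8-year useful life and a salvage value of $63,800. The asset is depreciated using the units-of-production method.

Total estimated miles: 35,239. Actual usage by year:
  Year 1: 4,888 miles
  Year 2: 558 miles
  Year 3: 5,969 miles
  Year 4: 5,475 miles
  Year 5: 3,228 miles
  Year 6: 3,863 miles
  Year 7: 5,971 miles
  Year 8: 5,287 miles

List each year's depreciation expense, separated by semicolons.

$127,088; $14,508; $155,194; $142,350; $83,928; $100,438; $155,246; $137,462

Depreciable base = $980,014 − $63,800 = $916,214.
Rate = $916,214 / 35,239 miles = $26 per mile.
Year 1: 4,888 × $26 = $127,088. Book value $852,926.
Year 2: 558 × $26 = $14,508. Book value $838,418.
Year 3: 5,969 × $26 = $155,194. Book value $683,224.
Year 4: 5,475 × $26 = $142,350. Book value $540,874.
Year 5: 3,228 × $26 = $83,928. Book value $456,946.
Year 6: 3,863 × $26 = $100,438. Book value $356,508.
Year 7: 5,971 × $26 = $155,246. Book value $201,262.
Year 8: 5,287 × $26 = $137,462. Book value $63,800.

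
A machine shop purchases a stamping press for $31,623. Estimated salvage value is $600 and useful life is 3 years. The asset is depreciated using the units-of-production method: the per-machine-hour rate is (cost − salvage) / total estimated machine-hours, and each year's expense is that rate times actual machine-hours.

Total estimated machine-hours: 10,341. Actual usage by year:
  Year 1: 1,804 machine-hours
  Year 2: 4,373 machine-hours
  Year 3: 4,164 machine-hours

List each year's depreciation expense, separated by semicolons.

Depreciable base = $31,623 − $600 = $31,023.
Rate = $31,023 / 10,341 machine-hours = $3 per machine-hour.
Year 1: 1,804 × $3 = $5,412. Book value $26,211.
Year 2: 4,373 × $3 = $13,119. Book value $13,092.
Year 3: 4,164 × $3 = $12,492. Book value $600.

$5,412; $13,119; $12,492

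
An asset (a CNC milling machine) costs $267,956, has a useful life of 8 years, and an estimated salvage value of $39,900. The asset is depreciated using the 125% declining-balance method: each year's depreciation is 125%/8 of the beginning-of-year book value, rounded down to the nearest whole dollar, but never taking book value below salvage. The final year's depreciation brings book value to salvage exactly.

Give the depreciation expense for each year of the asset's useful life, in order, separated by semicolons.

Depreciable base = $267,956 − $39,900 = $228,056.
Year 1: ⌊$267,956 × 125%/8⌋ = $41,868. Book value $226,088.
Year 2: ⌊$226,088 × 125%/8⌋ = $35,326. Book value $190,762.
Year 3: ⌊$190,762 × 125%/8⌋ = $29,806. Book value $160,956.
Year 4: ⌊$160,956 × 125%/8⌋ = $25,149. Book value $135,807.
Year 5: ⌊$135,807 × 125%/8⌋ = $21,219. Book value $114,588.
Year 6: ⌊$114,588 × 125%/8⌋ = $17,904. Book value $96,684.
Year 7: ⌊$96,684 × 125%/8⌋ = $15,106. Book value $81,578.
Year 8 (final): $81,578 − $39,900 = $41,678. Book value $39,900.

$41,868; $35,326; $29,806; $25,149; $21,219; $17,904; $15,106; $41,678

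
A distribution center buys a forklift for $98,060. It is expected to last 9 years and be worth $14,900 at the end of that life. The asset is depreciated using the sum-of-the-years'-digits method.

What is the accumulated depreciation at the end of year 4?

Depreciable base = $98,060 − $14,900 = $83,160.
Sum of the years' digits = 9+8+7+6+5+4+3+2+1 = 45.
Year 1: $83,160 × 9/45 = $16,632. Book value $81,428.
Year 2: $83,160 × 8/45 = $14,784. Book value $66,644.
Year 3: $83,160 × 7/45 = $12,936. Book value $53,708.
Year 4: $83,160 × 6/45 = $11,088. Book value $42,620.
Accumulated through year 4 = $98,060 − $42,620 = $55,440.

$55,440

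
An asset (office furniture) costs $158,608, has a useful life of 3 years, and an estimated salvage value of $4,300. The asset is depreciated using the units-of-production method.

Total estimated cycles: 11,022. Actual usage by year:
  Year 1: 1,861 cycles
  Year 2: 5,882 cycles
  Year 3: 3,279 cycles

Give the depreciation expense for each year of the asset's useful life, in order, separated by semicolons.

$26,054; $82,348; $45,906

Depreciable base = $158,608 − $4,300 = $154,308.
Rate = $154,308 / 11,022 cycles = $14 per cycle.
Year 1: 1,861 × $14 = $26,054. Book value $132,554.
Year 2: 5,882 × $14 = $82,348. Book value $50,206.
Year 3: 3,279 × $14 = $45,906. Book value $4,300.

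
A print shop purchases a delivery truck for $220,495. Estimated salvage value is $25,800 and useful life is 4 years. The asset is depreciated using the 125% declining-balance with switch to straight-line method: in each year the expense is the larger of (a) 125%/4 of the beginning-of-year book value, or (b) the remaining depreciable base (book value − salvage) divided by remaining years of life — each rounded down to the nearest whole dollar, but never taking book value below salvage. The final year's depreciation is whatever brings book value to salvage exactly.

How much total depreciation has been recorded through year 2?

$116,276

Depreciable base = $220,495 − $25,800 = $194,695.
Year 1: DB = ⌊$220,495 × 125%/4⌋ = $68,904; SL = ⌊$194,695/4⌋ = $48,673 → take DB $68,904. Book value $151,591.
Year 2: DB = ⌊$151,591 × 125%/4⌋ = $47,372; SL = ⌊$125,791/3⌋ = $41,930 → take DB $47,372. Book value $104,219.
Accumulated through year 2 = $220,495 − $104,219 = $116,276.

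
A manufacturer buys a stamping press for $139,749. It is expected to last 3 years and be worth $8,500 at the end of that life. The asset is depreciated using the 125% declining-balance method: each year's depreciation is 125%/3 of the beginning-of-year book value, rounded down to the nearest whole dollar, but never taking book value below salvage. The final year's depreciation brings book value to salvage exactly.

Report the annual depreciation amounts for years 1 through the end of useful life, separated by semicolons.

$58,228; $33,967; $39,054

Depreciable base = $139,749 − $8,500 = $131,249.
Year 1: ⌊$139,749 × 125%/3⌋ = $58,228. Book value $81,521.
Year 2: ⌊$81,521 × 125%/3⌋ = $33,967. Book value $47,554.
Year 3 (final): $47,554 − $8,500 = $39,054. Book value $8,500.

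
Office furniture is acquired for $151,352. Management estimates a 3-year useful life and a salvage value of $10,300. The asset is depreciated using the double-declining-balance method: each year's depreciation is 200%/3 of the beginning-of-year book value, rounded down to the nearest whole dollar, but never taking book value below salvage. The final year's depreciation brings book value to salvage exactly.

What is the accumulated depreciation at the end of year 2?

Depreciable base = $151,352 − $10,300 = $141,052.
Year 1: ⌊$151,352 × 200%/3⌋ = $100,901. Book value $50,451.
Year 2: ⌊$50,451 × 200%/3⌋ = $33,634. Book value $16,817.
Accumulated through year 2 = $151,352 − $16,817 = $134,535.

$134,535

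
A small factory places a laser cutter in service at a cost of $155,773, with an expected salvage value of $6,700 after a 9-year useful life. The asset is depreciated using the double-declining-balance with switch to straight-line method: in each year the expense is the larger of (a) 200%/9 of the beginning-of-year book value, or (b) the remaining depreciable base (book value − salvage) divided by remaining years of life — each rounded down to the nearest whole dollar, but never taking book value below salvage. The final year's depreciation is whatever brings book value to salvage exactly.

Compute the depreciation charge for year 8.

$9,262

Depreciable base = $155,773 − $6,700 = $149,073.
Year 1: DB = ⌊$155,773 × 200%/9⌋ = $34,616; SL = ⌊$149,073/9⌋ = $16,563 → take DB $34,616. Book value $121,157.
Year 2: DB = ⌊$121,157 × 200%/9⌋ = $26,923; SL = ⌊$114,457/8⌋ = $14,307 → take DB $26,923. Book value $94,234.
Year 3: DB = ⌊$94,234 × 200%/9⌋ = $20,940; SL = ⌊$87,534/7⌋ = $12,504 → take DB $20,940. Book value $73,294.
Year 4: DB = ⌊$73,294 × 200%/9⌋ = $16,287; SL = ⌊$66,594/6⌋ = $11,099 → take DB $16,287. Book value $57,007.
Year 5: DB = ⌊$57,007 × 200%/9⌋ = $12,668; SL = ⌊$50,307/5⌋ = $10,061 → take DB $12,668. Book value $44,339.
Year 6: DB = ⌊$44,339 × 200%/9⌋ = $9,853; SL = ⌊$37,639/4⌋ = $9,409 → take DB $9,853. Book value $34,486.
Year 7: DB = ⌊$34,486 × 200%/9⌋ = $7,663; SL = ⌊$27,786/3⌋ = $9,262 → take SL $9,262. Book value $25,224.
Year 8: DB = ⌊$25,224 × 200%/9⌋ = $5,605; SL = ⌊$18,524/2⌋ = $9,262 → take SL $9,262. Book value $15,962.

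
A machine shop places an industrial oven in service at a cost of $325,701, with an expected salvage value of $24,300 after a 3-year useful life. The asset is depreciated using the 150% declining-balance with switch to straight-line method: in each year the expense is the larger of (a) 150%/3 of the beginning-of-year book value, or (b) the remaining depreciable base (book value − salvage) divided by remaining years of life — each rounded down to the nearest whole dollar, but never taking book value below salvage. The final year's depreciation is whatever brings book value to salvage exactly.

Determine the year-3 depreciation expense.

$57,126

Depreciable base = $325,701 − $24,300 = $301,401.
Year 1: DB = ⌊$325,701 × 150%/3⌋ = $162,850; SL = ⌊$301,401/3⌋ = $100,467 → take DB $162,850. Book value $162,851.
Year 2: DB = ⌊$162,851 × 150%/3⌋ = $81,425; SL = ⌊$138,551/2⌋ = $69,275 → take DB $81,425. Book value $81,426.
Year 3 (final): $81,426 − $24,300 = $57,126. Book value $24,300.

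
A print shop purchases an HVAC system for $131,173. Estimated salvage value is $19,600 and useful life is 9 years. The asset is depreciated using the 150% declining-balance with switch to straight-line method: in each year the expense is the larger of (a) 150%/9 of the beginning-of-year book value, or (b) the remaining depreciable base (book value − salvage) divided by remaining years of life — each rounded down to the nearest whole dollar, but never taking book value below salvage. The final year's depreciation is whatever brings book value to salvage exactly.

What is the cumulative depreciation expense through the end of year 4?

Depreciable base = $131,173 − $19,600 = $111,573.
Year 1: DB = ⌊$131,173 × 150%/9⌋ = $21,862; SL = ⌊$111,573/9⌋ = $12,397 → take DB $21,862. Book value $109,311.
Year 2: DB = ⌊$109,311 × 150%/9⌋ = $18,218; SL = ⌊$89,711/8⌋ = $11,213 → take DB $18,218. Book value $91,093.
Year 3: DB = ⌊$91,093 × 150%/9⌋ = $15,182; SL = ⌊$71,493/7⌋ = $10,213 → take DB $15,182. Book value $75,911.
Year 4: DB = ⌊$75,911 × 150%/9⌋ = $12,651; SL = ⌊$56,311/6⌋ = $9,385 → take DB $12,651. Book value $63,260.
Accumulated through year 4 = $131,173 − $63,260 = $67,913.

$67,913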